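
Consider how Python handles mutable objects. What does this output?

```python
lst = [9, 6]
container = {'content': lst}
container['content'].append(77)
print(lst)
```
[9, 6, 77]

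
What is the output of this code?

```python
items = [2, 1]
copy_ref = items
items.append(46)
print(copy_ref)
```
[2, 1, 46]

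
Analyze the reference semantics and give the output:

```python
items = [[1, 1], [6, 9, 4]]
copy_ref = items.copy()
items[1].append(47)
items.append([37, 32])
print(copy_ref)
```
[[1, 1], [6, 9, 4, 47]]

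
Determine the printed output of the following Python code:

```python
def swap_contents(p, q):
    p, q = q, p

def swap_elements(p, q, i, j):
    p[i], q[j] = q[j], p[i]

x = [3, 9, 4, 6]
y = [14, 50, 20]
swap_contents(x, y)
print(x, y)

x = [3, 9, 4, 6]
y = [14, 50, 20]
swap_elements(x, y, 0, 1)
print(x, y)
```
[3, 9, 4, 6] [14, 50, 20]
[50, 9, 4, 6] [14, 3, 20]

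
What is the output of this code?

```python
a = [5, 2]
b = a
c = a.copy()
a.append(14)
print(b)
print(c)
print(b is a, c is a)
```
[5, 2, 14]
[5, 2]
True False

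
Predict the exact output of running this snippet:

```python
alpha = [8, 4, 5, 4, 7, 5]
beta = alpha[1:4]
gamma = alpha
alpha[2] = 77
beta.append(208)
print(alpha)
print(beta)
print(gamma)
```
[8, 4, 77, 4, 7, 5]
[4, 5, 4, 208]
[8, 4, 77, 4, 7, 5]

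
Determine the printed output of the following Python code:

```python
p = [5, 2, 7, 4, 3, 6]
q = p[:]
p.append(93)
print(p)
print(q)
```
[5, 2, 7, 4, 3, 6, 93]
[5, 2, 7, 4, 3, 6]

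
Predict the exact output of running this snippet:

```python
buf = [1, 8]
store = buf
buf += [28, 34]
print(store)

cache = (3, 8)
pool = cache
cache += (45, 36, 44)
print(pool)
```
[1, 8, 28, 34]
(3, 8)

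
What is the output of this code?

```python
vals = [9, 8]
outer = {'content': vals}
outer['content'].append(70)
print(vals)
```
[9, 8, 70]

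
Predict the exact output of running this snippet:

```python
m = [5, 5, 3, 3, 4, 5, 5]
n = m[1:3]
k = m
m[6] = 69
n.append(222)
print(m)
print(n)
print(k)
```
[5, 5, 3, 3, 4, 5, 69]
[5, 3, 222]
[5, 5, 3, 3, 4, 5, 69]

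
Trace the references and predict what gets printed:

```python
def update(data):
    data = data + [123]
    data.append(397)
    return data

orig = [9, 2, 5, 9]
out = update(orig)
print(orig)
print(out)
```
[9, 2, 5, 9]
[9, 2, 5, 9, 123, 397]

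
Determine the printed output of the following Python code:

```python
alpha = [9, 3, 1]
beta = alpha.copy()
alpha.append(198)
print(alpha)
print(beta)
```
[9, 3, 1, 198]
[9, 3, 1]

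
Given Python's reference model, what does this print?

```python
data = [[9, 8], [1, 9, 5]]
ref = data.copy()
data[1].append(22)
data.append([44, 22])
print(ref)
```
[[9, 8], [1, 9, 5, 22]]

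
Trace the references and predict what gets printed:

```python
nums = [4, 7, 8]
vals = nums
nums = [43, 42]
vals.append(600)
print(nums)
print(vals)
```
[43, 42]
[4, 7, 8, 600]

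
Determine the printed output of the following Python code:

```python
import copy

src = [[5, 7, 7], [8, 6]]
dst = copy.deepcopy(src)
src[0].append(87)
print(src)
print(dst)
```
[[5, 7, 7, 87], [8, 6]]
[[5, 7, 7], [8, 6]]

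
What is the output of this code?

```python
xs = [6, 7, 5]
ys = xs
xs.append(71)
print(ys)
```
[6, 7, 5, 71]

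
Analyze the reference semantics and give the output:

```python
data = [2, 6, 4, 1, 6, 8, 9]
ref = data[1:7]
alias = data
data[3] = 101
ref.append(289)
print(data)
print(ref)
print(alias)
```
[2, 6, 4, 101, 6, 8, 9]
[6, 4, 1, 6, 8, 9, 289]
[2, 6, 4, 101, 6, 8, 9]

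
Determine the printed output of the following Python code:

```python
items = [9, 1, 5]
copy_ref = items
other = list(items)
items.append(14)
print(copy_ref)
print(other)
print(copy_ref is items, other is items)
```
[9, 1, 5, 14]
[9, 1, 5]
True False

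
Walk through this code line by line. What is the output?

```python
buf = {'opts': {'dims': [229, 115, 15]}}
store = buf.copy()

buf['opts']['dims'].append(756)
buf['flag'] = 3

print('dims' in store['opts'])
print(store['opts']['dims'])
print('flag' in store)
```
True
[229, 115, 15, 756]
False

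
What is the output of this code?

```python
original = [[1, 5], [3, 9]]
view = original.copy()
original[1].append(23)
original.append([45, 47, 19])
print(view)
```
[[1, 5], [3, 9, 23]]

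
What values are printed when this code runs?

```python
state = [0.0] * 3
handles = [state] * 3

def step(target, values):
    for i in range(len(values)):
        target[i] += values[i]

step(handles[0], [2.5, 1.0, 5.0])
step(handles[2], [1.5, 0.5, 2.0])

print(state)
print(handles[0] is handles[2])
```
[4.0, 1.5, 7.0]
True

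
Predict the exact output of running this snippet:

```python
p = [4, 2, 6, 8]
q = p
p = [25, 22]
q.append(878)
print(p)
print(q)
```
[25, 22]
[4, 2, 6, 8, 878]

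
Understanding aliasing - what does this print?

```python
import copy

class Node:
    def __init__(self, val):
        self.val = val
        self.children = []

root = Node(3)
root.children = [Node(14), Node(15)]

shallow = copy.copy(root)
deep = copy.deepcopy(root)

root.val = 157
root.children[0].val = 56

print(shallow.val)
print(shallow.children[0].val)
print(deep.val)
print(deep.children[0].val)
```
3
56
3
14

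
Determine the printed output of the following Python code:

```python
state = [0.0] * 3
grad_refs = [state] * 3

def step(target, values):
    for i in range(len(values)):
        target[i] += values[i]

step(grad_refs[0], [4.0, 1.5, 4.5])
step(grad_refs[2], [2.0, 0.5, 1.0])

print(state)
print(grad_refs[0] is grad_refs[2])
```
[6.0, 2.0, 5.5]
True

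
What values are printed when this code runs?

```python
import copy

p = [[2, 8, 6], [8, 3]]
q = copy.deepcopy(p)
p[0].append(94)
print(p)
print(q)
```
[[2, 8, 6, 94], [8, 3]]
[[2, 8, 6], [8, 3]]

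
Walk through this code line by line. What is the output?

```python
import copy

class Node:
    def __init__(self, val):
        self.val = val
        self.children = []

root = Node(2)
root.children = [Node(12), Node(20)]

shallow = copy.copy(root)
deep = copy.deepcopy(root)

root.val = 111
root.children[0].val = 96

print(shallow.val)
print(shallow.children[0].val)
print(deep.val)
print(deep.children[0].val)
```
2
96
2
12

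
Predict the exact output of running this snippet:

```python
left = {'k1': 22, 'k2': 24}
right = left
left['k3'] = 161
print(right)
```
{'k1': 22, 'k2': 24, 'k3': 161}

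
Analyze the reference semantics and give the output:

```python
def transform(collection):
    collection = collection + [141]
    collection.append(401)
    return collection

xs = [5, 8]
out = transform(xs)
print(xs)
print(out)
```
[5, 8]
[5, 8, 141, 401]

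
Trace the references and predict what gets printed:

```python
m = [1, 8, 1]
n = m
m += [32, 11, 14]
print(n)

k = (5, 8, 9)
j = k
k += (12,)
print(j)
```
[1, 8, 1, 32, 11, 14]
(5, 8, 9)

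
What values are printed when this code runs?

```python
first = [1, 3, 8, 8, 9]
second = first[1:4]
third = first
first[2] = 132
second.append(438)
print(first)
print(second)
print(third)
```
[1, 3, 132, 8, 9]
[3, 8, 8, 438]
[1, 3, 132, 8, 9]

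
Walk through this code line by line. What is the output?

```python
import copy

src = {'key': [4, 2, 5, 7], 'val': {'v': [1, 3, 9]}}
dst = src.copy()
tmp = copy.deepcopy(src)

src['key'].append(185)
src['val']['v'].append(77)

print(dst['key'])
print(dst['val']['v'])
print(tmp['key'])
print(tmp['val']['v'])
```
[4, 2, 5, 7, 185]
[1, 3, 9, 77]
[4, 2, 5, 7]
[1, 3, 9]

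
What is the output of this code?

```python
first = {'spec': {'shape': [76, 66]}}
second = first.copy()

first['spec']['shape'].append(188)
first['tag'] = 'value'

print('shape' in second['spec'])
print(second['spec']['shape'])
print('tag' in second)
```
True
[76, 66, 188]
False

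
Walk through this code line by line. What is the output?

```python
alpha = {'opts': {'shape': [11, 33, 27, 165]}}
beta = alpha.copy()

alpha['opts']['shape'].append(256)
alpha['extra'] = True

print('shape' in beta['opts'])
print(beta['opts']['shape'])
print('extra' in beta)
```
True
[11, 33, 27, 165, 256]
False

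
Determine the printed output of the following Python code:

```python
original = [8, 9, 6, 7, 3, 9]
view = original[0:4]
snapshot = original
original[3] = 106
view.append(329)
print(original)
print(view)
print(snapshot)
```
[8, 9, 6, 106, 3, 9]
[8, 9, 6, 7, 329]
[8, 9, 6, 106, 3, 9]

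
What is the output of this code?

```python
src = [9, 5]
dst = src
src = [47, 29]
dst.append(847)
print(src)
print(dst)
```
[47, 29]
[9, 5, 847]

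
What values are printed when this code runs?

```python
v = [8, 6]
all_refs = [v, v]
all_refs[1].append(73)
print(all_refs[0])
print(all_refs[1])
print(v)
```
[8, 6, 73]
[8, 6, 73]
[8, 6, 73]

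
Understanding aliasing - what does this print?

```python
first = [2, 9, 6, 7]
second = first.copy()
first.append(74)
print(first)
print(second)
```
[2, 9, 6, 7, 74]
[2, 9, 6, 7]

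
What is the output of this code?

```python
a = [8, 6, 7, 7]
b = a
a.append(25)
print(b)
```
[8, 6, 7, 7, 25]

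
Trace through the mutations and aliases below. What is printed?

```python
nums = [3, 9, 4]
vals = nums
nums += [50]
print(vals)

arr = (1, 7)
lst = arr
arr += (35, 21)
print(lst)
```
[3, 9, 4, 50]
(1, 7)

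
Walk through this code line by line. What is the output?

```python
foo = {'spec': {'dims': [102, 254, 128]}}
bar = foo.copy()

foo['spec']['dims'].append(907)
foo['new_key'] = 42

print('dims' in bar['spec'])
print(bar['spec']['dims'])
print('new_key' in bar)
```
True
[102, 254, 128, 907]
False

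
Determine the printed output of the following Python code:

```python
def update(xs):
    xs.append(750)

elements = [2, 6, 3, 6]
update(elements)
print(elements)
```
[2, 6, 3, 6, 750]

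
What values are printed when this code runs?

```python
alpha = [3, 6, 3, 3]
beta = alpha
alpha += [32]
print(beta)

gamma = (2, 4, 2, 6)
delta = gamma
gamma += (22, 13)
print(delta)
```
[3, 6, 3, 3, 32]
(2, 4, 2, 6)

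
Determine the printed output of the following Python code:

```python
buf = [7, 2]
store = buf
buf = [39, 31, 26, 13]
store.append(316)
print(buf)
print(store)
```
[39, 31, 26, 13]
[7, 2, 316]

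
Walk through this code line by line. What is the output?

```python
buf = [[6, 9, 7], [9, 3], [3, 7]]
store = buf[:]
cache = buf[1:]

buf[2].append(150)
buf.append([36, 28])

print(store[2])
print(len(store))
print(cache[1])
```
[3, 7, 150]
3
[3, 7, 150]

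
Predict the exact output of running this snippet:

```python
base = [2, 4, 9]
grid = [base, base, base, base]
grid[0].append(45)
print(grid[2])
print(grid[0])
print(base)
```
[2, 4, 9, 45]
[2, 4, 9, 45]
[2, 4, 9, 45]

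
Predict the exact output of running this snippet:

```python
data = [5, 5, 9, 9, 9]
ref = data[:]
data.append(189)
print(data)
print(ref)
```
[5, 5, 9, 9, 9, 189]
[5, 5, 9, 9, 9]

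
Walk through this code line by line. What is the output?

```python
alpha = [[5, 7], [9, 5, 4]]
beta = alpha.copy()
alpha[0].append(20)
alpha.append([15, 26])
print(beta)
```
[[5, 7, 20], [9, 5, 4]]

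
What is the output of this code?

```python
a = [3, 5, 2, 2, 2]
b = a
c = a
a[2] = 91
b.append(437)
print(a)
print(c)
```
[3, 5, 91, 2, 2, 437]
[3, 5, 91, 2, 2, 437]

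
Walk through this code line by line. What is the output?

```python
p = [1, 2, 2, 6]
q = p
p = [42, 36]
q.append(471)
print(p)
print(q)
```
[42, 36]
[1, 2, 2, 6, 471]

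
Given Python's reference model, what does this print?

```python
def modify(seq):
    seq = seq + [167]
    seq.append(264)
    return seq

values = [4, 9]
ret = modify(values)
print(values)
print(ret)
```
[4, 9]
[4, 9, 167, 264]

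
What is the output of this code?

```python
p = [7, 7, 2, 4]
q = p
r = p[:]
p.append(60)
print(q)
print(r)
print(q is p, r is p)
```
[7, 7, 2, 4, 60]
[7, 7, 2, 4]
True False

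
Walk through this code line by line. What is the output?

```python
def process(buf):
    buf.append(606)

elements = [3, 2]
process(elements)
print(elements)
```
[3, 2, 606]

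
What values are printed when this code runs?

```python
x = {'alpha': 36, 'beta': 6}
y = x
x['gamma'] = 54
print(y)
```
{'alpha': 36, 'beta': 6, 'gamma': 54}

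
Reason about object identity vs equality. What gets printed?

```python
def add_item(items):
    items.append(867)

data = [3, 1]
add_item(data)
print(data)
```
[3, 1, 867]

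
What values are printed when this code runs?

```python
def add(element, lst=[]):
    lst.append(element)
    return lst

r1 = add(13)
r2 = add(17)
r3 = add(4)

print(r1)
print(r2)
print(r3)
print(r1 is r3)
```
[13, 17, 4]
[13, 17, 4]
[13, 17, 4]
True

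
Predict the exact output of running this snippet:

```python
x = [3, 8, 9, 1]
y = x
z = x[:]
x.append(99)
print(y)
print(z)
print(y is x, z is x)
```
[3, 8, 9, 1, 99]
[3, 8, 9, 1]
True False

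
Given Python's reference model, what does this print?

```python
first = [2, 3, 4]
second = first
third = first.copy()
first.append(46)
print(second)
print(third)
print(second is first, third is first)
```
[2, 3, 4, 46]
[2, 3, 4]
True False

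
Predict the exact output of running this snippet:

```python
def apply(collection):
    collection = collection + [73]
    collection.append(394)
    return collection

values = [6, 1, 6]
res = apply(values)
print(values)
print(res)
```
[6, 1, 6]
[6, 1, 6, 73, 394]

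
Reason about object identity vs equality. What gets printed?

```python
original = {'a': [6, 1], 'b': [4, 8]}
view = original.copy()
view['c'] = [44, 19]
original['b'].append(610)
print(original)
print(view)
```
{'a': [6, 1], 'b': [4, 8, 610]}
{'a': [6, 1], 'b': [4, 8, 610], 'c': [44, 19]}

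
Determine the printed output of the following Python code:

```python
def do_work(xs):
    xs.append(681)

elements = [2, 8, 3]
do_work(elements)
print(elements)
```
[2, 8, 3, 681]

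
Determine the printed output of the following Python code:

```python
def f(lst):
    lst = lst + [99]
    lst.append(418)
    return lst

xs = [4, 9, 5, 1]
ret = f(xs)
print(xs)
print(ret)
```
[4, 9, 5, 1]
[4, 9, 5, 1, 99, 418]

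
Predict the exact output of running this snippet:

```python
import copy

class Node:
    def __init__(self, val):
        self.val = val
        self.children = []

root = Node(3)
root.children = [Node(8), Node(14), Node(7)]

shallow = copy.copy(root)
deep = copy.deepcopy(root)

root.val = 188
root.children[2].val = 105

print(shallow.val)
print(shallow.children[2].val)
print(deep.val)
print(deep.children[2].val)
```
3
105
3
7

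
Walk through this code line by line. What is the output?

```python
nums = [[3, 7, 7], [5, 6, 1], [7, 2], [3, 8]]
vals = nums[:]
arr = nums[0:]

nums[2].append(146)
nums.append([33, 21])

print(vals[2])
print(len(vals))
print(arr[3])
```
[7, 2, 146]
4
[3, 8]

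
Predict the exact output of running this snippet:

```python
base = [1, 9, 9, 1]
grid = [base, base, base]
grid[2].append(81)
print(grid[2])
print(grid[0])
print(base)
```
[1, 9, 9, 1, 81]
[1, 9, 9, 1, 81]
[1, 9, 9, 1, 81]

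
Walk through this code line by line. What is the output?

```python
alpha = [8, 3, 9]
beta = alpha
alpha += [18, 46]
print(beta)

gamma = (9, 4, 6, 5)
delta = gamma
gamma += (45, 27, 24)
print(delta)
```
[8, 3, 9, 18, 46]
(9, 4, 6, 5)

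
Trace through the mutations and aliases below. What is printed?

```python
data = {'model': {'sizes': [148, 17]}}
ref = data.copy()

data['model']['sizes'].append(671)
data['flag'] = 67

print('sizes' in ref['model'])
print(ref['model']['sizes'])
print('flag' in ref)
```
True
[148, 17, 671]
False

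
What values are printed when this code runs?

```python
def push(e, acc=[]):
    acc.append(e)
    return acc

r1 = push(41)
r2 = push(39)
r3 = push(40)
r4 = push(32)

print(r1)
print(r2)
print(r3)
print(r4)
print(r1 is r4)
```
[41, 39, 40, 32]
[41, 39, 40, 32]
[41, 39, 40, 32]
[41, 39, 40, 32]
True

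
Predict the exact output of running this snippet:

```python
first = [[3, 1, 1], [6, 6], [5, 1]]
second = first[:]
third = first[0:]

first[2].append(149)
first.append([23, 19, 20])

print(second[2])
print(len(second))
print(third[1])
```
[5, 1, 149]
3
[6, 6]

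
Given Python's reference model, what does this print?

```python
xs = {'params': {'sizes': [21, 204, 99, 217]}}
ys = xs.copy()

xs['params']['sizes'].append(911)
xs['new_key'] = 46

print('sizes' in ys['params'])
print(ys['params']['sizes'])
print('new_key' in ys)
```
True
[21, 204, 99, 217, 911]
False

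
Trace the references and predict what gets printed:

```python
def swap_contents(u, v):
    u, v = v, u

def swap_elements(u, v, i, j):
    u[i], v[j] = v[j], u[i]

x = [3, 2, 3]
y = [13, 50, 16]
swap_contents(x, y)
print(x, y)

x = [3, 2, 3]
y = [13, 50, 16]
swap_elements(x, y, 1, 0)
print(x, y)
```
[3, 2, 3] [13, 50, 16]
[3, 13, 3] [2, 50, 16]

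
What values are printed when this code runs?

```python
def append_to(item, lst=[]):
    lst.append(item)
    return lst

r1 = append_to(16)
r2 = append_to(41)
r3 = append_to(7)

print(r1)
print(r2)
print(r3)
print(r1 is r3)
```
[16, 41, 7]
[16, 41, 7]
[16, 41, 7]
True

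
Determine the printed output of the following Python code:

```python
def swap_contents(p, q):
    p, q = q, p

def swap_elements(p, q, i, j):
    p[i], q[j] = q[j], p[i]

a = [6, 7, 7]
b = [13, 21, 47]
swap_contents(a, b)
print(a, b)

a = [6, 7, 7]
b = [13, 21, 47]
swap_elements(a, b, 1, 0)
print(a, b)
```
[6, 7, 7] [13, 21, 47]
[6, 13, 7] [7, 21, 47]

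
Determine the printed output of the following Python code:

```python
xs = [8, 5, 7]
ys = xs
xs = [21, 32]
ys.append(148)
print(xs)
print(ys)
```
[21, 32]
[8, 5, 7, 148]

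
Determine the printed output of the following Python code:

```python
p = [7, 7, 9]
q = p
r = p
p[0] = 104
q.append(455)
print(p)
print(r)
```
[104, 7, 9, 455]
[104, 7, 9, 455]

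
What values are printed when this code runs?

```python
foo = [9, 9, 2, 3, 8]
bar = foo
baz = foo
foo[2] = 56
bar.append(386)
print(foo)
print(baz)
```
[9, 9, 56, 3, 8, 386]
[9, 9, 56, 3, 8, 386]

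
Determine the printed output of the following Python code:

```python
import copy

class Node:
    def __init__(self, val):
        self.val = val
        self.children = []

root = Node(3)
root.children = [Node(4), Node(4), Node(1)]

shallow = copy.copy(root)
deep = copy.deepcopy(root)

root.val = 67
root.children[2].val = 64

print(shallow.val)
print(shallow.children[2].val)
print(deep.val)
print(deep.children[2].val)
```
3
64
3
1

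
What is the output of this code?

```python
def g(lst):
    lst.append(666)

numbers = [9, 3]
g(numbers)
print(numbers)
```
[9, 3, 666]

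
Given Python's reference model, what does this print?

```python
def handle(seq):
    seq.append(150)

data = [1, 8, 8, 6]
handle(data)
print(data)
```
[1, 8, 8, 6, 150]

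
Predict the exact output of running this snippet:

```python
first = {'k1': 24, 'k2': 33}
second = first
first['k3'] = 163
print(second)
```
{'k1': 24, 'k2': 33, 'k3': 163}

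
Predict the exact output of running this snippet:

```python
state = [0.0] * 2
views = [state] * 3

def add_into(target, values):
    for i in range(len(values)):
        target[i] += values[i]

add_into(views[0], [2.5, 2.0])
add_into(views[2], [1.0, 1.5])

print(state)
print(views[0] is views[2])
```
[3.5, 3.5]
True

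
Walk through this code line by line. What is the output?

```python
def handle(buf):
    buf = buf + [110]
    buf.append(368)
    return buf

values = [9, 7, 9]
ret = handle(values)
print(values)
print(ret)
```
[9, 7, 9]
[9, 7, 9, 110, 368]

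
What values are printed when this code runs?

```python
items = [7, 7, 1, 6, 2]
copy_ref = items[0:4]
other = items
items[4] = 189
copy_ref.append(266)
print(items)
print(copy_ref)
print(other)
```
[7, 7, 1, 6, 189]
[7, 7, 1, 6, 266]
[7, 7, 1, 6, 189]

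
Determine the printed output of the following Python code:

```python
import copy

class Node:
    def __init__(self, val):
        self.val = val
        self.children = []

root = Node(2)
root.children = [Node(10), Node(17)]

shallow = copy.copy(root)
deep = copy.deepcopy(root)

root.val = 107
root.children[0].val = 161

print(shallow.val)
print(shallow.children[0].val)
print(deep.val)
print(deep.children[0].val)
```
2
161
2
10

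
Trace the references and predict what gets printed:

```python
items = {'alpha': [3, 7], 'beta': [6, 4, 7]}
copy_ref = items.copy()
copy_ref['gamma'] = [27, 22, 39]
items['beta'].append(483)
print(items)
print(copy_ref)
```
{'alpha': [3, 7], 'beta': [6, 4, 7, 483]}
{'alpha': [3, 7], 'beta': [6, 4, 7, 483], 'gamma': [27, 22, 39]}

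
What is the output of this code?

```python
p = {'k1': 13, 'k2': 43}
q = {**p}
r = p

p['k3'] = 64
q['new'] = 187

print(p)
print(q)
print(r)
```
{'k1': 13, 'k2': 43, 'k3': 64}
{'k1': 13, 'k2': 43, 'new': 187}
{'k1': 13, 'k2': 43, 'k3': 64}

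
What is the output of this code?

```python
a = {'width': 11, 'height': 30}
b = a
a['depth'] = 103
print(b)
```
{'width': 11, 'height': 30, 'depth': 103}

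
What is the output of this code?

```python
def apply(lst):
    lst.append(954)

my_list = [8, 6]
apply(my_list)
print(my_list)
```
[8, 6, 954]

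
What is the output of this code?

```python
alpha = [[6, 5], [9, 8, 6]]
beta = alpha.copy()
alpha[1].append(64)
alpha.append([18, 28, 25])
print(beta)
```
[[6, 5], [9, 8, 6, 64]]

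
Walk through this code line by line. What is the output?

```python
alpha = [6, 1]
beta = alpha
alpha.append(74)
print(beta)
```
[6, 1, 74]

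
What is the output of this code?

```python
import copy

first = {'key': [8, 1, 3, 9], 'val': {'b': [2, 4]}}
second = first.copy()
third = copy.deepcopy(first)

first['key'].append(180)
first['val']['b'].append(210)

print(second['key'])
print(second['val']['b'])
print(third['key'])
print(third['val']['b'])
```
[8, 1, 3, 9, 180]
[2, 4, 210]
[8, 1, 3, 9]
[2, 4]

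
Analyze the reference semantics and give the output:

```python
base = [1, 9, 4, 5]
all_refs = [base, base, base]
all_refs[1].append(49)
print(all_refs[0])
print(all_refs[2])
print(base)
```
[1, 9, 4, 5, 49]
[1, 9, 4, 5, 49]
[1, 9, 4, 5, 49]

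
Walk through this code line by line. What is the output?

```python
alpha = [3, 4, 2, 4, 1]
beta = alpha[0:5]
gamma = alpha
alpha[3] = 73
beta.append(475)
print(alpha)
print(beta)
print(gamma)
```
[3, 4, 2, 73, 1]
[3, 4, 2, 4, 1, 475]
[3, 4, 2, 73, 1]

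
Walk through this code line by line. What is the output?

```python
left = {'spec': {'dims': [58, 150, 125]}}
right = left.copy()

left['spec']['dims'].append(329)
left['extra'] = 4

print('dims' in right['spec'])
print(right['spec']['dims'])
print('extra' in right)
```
True
[58, 150, 125, 329]
False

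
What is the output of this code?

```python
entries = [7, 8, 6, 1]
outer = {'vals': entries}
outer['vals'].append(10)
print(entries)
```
[7, 8, 6, 1, 10]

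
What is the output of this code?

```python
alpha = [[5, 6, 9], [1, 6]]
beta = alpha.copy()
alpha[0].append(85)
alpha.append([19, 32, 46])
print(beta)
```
[[5, 6, 9, 85], [1, 6]]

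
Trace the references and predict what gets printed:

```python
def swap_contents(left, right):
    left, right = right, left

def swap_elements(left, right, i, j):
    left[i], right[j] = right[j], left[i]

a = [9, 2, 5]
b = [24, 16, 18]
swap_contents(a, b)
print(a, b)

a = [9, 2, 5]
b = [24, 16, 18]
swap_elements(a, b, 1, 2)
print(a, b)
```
[9, 2, 5] [24, 16, 18]
[9, 18, 5] [24, 16, 2]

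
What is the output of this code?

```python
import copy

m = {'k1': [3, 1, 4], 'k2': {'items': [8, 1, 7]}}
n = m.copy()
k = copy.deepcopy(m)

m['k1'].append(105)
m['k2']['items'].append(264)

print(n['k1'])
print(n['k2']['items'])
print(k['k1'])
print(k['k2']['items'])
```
[3, 1, 4, 105]
[8, 1, 7, 264]
[3, 1, 4]
[8, 1, 7]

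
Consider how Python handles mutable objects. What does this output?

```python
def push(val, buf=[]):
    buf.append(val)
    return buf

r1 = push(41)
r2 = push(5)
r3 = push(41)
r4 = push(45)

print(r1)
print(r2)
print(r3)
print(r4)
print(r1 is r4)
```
[41, 5, 41, 45]
[41, 5, 41, 45]
[41, 5, 41, 45]
[41, 5, 41, 45]
True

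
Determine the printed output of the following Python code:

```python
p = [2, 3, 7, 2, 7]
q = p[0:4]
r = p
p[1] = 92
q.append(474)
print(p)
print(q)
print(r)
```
[2, 92, 7, 2, 7]
[2, 3, 7, 2, 474]
[2, 92, 7, 2, 7]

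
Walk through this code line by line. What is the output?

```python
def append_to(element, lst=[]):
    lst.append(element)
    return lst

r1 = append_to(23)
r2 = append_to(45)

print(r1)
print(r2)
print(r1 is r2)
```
[23, 45]
[23, 45]
True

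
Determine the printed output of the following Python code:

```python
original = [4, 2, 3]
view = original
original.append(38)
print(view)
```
[4, 2, 3, 38]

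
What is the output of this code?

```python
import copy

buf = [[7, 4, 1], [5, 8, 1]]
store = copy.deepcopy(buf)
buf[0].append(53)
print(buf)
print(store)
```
[[7, 4, 1, 53], [5, 8, 1]]
[[7, 4, 1], [5, 8, 1]]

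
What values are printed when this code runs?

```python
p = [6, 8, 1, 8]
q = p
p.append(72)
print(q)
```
[6, 8, 1, 8, 72]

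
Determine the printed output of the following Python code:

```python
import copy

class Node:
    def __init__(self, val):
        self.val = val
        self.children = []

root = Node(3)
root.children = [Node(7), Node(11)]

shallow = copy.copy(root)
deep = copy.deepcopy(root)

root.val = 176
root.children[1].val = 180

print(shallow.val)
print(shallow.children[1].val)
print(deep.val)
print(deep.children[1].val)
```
3
180
3
11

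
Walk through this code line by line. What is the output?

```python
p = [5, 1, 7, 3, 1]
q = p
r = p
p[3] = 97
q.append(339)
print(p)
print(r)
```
[5, 1, 7, 97, 1, 339]
[5, 1, 7, 97, 1, 339]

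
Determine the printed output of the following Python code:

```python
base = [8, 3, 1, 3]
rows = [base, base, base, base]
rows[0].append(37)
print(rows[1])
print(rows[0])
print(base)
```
[8, 3, 1, 3, 37]
[8, 3, 1, 3, 37]
[8, 3, 1, 3, 37]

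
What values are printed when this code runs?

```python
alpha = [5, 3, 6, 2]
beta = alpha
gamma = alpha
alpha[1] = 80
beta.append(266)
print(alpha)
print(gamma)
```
[5, 80, 6, 2, 266]
[5, 80, 6, 2, 266]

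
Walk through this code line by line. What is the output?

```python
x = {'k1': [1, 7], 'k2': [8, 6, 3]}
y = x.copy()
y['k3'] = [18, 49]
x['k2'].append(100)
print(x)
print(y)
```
{'k1': [1, 7], 'k2': [8, 6, 3, 100]}
{'k1': [1, 7], 'k2': [8, 6, 3, 100], 'k3': [18, 49]}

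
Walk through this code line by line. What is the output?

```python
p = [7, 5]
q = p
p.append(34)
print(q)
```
[7, 5, 34]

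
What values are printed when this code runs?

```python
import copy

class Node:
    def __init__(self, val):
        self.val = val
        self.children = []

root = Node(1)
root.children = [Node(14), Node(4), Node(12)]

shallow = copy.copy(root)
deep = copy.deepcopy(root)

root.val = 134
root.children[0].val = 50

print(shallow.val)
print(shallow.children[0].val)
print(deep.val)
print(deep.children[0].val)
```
1
50
1
14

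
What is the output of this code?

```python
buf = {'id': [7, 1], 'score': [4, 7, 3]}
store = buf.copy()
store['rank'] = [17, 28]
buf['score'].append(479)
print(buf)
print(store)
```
{'id': [7, 1], 'score': [4, 7, 3, 479]}
{'id': [7, 1], 'score': [4, 7, 3, 479], 'rank': [17, 28]}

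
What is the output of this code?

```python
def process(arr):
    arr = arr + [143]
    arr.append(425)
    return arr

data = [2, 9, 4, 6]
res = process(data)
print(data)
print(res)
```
[2, 9, 4, 6]
[2, 9, 4, 6, 143, 425]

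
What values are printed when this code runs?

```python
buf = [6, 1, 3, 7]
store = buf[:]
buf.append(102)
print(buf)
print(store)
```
[6, 1, 3, 7, 102]
[6, 1, 3, 7]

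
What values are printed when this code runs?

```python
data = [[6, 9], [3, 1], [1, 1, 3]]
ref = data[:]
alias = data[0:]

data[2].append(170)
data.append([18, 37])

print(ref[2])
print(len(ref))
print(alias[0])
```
[1, 1, 3, 170]
3
[6, 9]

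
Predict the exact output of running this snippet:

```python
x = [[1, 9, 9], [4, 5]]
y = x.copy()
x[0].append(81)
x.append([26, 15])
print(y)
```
[[1, 9, 9, 81], [4, 5]]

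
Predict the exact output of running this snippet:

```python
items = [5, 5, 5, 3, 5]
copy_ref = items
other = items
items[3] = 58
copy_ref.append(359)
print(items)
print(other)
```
[5, 5, 5, 58, 5, 359]
[5, 5, 5, 58, 5, 359]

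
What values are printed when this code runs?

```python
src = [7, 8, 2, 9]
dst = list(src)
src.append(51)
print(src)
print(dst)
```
[7, 8, 2, 9, 51]
[7, 8, 2, 9]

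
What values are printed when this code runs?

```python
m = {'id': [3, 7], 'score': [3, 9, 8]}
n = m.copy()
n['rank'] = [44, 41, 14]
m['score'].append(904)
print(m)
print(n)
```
{'id': [3, 7], 'score': [3, 9, 8, 904]}
{'id': [3, 7], 'score': [3, 9, 8, 904], 'rank': [44, 41, 14]}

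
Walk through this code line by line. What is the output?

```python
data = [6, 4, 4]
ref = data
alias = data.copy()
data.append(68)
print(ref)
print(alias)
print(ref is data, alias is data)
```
[6, 4, 4, 68]
[6, 4, 4]
True False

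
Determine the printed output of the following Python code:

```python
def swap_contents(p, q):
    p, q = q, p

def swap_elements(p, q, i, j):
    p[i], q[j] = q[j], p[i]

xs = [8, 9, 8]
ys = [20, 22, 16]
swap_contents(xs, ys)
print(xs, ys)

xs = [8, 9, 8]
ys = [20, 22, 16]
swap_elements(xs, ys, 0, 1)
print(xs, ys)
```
[8, 9, 8] [20, 22, 16]
[22, 9, 8] [20, 8, 16]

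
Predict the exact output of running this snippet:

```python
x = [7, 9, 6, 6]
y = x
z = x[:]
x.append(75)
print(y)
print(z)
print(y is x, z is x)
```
[7, 9, 6, 6, 75]
[7, 9, 6, 6]
True False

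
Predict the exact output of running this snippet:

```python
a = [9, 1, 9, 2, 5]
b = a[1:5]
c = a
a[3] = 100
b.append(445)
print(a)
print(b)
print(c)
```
[9, 1, 9, 100, 5]
[1, 9, 2, 5, 445]
[9, 1, 9, 100, 5]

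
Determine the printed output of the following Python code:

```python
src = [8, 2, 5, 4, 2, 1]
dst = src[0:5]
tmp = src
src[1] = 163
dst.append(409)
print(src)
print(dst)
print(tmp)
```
[8, 163, 5, 4, 2, 1]
[8, 2, 5, 4, 2, 409]
[8, 163, 5, 4, 2, 1]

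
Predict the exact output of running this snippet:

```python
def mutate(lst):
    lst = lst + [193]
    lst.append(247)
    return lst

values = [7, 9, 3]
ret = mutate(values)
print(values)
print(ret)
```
[7, 9, 3]
[7, 9, 3, 193, 247]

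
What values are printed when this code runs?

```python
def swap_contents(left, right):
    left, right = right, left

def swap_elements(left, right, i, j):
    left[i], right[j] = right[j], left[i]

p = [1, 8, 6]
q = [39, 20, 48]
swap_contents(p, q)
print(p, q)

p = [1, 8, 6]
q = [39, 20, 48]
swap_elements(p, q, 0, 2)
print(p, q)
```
[1, 8, 6] [39, 20, 48]
[48, 8, 6] [39, 20, 1]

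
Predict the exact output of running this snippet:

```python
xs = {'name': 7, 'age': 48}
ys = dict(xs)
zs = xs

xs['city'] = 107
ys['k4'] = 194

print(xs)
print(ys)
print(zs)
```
{'name': 7, 'age': 48, 'city': 107}
{'name': 7, 'age': 48, 'k4': 194}
{'name': 7, 'age': 48, 'city': 107}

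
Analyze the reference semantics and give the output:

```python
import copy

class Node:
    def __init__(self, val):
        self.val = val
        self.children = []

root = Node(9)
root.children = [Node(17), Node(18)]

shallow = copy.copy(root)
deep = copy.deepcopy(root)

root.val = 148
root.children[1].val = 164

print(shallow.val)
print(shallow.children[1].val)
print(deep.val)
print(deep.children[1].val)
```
9
164
9
18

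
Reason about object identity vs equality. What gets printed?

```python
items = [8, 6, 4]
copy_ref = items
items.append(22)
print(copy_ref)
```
[8, 6, 4, 22]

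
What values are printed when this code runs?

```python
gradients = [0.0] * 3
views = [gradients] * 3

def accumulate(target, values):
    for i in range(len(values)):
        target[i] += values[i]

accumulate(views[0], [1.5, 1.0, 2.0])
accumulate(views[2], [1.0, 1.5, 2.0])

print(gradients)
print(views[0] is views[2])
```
[2.5, 2.5, 4.0]
True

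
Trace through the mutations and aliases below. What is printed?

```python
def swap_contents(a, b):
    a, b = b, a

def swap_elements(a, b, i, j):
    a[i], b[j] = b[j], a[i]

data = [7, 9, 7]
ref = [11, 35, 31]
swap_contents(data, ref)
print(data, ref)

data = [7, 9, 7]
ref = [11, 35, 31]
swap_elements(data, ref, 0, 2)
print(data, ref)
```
[7, 9, 7] [11, 35, 31]
[31, 9, 7] [11, 35, 7]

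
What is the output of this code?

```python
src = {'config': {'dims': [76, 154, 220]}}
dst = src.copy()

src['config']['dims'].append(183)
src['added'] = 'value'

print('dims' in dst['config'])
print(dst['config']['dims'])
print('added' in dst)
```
True
[76, 154, 220, 183]
False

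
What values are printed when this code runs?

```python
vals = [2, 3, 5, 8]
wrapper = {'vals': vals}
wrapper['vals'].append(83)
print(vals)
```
[2, 3, 5, 8, 83]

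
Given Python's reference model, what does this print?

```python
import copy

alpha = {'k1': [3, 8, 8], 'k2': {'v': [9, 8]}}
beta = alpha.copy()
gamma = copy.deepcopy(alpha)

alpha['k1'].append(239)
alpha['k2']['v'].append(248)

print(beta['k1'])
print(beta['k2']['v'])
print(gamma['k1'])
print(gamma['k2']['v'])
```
[3, 8, 8, 239]
[9, 8, 248]
[3, 8, 8]
[9, 8]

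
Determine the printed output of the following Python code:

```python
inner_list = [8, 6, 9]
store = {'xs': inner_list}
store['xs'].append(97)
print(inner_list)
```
[8, 6, 9, 97]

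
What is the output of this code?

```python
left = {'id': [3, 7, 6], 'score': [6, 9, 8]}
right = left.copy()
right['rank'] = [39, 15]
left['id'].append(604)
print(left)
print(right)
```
{'id': [3, 7, 6, 604], 'score': [6, 9, 8]}
{'id': [3, 7, 6, 604], 'score': [6, 9, 8], 'rank': [39, 15]}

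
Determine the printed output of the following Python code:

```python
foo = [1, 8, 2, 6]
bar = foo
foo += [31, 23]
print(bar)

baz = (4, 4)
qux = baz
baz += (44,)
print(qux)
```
[1, 8, 2, 6, 31, 23]
(4, 4)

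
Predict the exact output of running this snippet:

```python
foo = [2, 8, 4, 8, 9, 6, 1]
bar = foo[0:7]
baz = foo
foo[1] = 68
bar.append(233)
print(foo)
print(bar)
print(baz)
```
[2, 68, 4, 8, 9, 6, 1]
[2, 8, 4, 8, 9, 6, 1, 233]
[2, 68, 4, 8, 9, 6, 1]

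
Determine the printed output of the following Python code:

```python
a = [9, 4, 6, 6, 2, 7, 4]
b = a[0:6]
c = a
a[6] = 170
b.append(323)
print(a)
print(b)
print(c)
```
[9, 4, 6, 6, 2, 7, 170]
[9, 4, 6, 6, 2, 7, 323]
[9, 4, 6, 6, 2, 7, 170]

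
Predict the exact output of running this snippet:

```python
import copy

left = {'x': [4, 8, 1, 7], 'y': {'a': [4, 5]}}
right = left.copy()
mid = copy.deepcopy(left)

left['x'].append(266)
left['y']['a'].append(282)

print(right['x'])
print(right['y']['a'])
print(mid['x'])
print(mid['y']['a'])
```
[4, 8, 1, 7, 266]
[4, 5, 282]
[4, 8, 1, 7]
[4, 5]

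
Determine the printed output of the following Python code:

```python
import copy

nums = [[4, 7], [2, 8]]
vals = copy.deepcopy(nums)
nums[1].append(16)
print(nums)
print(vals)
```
[[4, 7], [2, 8, 16]]
[[4, 7], [2, 8]]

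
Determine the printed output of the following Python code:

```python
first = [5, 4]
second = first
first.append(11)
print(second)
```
[5, 4, 11]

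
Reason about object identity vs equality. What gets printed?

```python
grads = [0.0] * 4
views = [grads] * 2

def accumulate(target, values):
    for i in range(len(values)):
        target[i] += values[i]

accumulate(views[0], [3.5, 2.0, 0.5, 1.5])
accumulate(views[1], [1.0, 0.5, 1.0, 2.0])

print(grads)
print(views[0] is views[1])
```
[4.5, 2.5, 1.5, 3.5]
True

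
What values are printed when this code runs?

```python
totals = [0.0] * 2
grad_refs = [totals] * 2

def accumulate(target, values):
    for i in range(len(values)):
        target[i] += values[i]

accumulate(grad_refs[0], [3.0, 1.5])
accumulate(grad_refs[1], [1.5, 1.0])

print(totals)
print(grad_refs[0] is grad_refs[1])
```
[4.5, 2.5]
True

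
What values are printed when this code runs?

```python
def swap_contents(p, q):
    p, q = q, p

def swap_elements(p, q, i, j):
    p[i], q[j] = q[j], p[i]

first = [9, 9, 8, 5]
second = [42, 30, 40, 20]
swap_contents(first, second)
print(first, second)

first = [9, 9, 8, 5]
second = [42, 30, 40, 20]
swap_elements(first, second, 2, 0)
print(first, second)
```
[9, 9, 8, 5] [42, 30, 40, 20]
[9, 9, 42, 5] [8, 30, 40, 20]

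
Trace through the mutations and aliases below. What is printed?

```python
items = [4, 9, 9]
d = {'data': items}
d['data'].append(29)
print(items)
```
[4, 9, 9, 29]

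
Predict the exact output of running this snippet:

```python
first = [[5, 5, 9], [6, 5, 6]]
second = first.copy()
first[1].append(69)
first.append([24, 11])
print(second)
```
[[5, 5, 9], [6, 5, 6, 69]]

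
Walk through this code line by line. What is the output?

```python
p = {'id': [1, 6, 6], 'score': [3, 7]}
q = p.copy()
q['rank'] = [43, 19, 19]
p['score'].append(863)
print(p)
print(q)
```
{'id': [1, 6, 6], 'score': [3, 7, 863]}
{'id': [1, 6, 6], 'score': [3, 7, 863], 'rank': [43, 19, 19]}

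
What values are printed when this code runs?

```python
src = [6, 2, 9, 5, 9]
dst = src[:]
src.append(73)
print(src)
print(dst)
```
[6, 2, 9, 5, 9, 73]
[6, 2, 9, 5, 9]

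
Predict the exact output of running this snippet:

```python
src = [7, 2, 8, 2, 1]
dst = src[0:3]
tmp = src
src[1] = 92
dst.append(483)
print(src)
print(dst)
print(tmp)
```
[7, 92, 8, 2, 1]
[7, 2, 8, 483]
[7, 92, 8, 2, 1]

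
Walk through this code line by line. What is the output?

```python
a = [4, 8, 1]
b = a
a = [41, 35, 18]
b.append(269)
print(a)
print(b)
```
[41, 35, 18]
[4, 8, 1, 269]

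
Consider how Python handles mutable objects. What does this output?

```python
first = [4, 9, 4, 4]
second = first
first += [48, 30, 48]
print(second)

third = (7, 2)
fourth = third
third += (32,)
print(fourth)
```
[4, 9, 4, 4, 48, 30, 48]
(7, 2)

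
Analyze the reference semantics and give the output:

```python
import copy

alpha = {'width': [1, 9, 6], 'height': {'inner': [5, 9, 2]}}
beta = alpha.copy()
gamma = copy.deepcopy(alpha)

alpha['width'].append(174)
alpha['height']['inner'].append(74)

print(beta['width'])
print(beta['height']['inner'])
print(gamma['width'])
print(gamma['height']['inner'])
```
[1, 9, 6, 174]
[5, 9, 2, 74]
[1, 9, 6]
[5, 9, 2]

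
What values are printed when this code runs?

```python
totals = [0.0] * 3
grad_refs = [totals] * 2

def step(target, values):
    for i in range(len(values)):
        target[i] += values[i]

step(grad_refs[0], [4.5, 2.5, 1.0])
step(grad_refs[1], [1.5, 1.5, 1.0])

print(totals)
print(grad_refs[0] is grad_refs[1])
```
[6.0, 4.0, 2.0]
True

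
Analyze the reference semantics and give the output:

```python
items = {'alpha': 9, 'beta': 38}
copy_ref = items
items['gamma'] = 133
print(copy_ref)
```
{'alpha': 9, 'beta': 38, 'gamma': 133}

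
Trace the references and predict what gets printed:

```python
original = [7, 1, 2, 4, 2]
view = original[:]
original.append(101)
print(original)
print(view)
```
[7, 1, 2, 4, 2, 101]
[7, 1, 2, 4, 2]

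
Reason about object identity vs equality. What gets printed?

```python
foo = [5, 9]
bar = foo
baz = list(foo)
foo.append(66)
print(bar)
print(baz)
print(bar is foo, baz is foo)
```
[5, 9, 66]
[5, 9]
True False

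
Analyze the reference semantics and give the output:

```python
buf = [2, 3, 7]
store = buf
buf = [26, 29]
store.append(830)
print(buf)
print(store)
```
[26, 29]
[2, 3, 7, 830]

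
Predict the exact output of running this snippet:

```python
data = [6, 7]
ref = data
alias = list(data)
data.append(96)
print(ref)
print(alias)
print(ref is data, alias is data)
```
[6, 7, 96]
[6, 7]
True False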